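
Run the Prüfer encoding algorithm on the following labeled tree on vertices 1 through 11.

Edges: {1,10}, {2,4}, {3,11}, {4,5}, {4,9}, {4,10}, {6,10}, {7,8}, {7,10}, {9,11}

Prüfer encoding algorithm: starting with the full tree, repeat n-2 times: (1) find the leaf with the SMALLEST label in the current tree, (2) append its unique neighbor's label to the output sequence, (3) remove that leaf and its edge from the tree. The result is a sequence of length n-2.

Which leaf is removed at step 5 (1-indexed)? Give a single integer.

Answer: 6

Derivation:
Step 1: current leaves = {1,2,3,5,6,8}. Remove leaf 1 (neighbor: 10).
Step 2: current leaves = {2,3,5,6,8}. Remove leaf 2 (neighbor: 4).
Step 3: current leaves = {3,5,6,8}. Remove leaf 3 (neighbor: 11).
Step 4: current leaves = {5,6,8,11}. Remove leaf 5 (neighbor: 4).
Step 5: current leaves = {6,8,11}. Remove leaf 6 (neighbor: 10).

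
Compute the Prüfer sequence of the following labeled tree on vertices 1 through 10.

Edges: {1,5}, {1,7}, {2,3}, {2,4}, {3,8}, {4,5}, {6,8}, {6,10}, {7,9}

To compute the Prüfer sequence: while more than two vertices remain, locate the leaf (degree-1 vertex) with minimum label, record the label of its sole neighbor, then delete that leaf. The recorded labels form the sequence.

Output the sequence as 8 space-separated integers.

Answer: 7 1 5 4 2 3 8 6

Derivation:
Step 1: leaves = {9,10}. Remove smallest leaf 9, emit neighbor 7.
Step 2: leaves = {7,10}. Remove smallest leaf 7, emit neighbor 1.
Step 3: leaves = {1,10}. Remove smallest leaf 1, emit neighbor 5.
Step 4: leaves = {5,10}. Remove smallest leaf 5, emit neighbor 4.
Step 5: leaves = {4,10}. Remove smallest leaf 4, emit neighbor 2.
Step 6: leaves = {2,10}. Remove smallest leaf 2, emit neighbor 3.
Step 7: leaves = {3,10}. Remove smallest leaf 3, emit neighbor 8.
Step 8: leaves = {8,10}. Remove smallest leaf 8, emit neighbor 6.
Done: 2 vertices remain (6, 10). Sequence = [7 1 5 4 2 3 8 6]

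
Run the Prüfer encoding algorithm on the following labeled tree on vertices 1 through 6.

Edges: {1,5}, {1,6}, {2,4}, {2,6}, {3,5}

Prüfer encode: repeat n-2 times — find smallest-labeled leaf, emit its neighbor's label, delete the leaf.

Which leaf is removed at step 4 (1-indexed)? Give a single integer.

Step 1: current leaves = {3,4}. Remove leaf 3 (neighbor: 5).
Step 2: current leaves = {4,5}. Remove leaf 4 (neighbor: 2).
Step 3: current leaves = {2,5}. Remove leaf 2 (neighbor: 6).
Step 4: current leaves = {5,6}. Remove leaf 5 (neighbor: 1).

Answer: 5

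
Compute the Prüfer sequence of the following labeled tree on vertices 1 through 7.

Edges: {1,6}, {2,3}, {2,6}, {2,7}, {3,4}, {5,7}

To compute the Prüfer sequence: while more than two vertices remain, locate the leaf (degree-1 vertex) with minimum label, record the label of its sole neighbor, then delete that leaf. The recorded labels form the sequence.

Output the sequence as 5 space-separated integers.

Step 1: leaves = {1,4,5}. Remove smallest leaf 1, emit neighbor 6.
Step 2: leaves = {4,5,6}. Remove smallest leaf 4, emit neighbor 3.
Step 3: leaves = {3,5,6}. Remove smallest leaf 3, emit neighbor 2.
Step 4: leaves = {5,6}. Remove smallest leaf 5, emit neighbor 7.
Step 5: leaves = {6,7}. Remove smallest leaf 6, emit neighbor 2.
Done: 2 vertices remain (2, 7). Sequence = [6 3 2 7 2]

Answer: 6 3 2 7 2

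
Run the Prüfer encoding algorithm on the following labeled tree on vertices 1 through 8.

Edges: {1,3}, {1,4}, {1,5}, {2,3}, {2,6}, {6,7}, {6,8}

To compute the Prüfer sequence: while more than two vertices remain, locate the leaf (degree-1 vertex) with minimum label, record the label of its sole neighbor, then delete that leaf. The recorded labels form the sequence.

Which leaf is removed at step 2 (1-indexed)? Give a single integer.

Answer: 5

Derivation:
Step 1: current leaves = {4,5,7,8}. Remove leaf 4 (neighbor: 1).
Step 2: current leaves = {5,7,8}. Remove leaf 5 (neighbor: 1).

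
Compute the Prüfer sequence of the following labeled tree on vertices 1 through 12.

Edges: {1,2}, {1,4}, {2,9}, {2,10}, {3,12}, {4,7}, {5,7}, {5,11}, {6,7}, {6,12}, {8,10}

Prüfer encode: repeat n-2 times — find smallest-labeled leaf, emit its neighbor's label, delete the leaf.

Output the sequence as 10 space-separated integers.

Answer: 12 10 2 2 1 4 7 5 7 6

Derivation:
Step 1: leaves = {3,8,9,11}. Remove smallest leaf 3, emit neighbor 12.
Step 2: leaves = {8,9,11,12}. Remove smallest leaf 8, emit neighbor 10.
Step 3: leaves = {9,10,11,12}. Remove smallest leaf 9, emit neighbor 2.
Step 4: leaves = {10,11,12}. Remove smallest leaf 10, emit neighbor 2.
Step 5: leaves = {2,11,12}. Remove smallest leaf 2, emit neighbor 1.
Step 6: leaves = {1,11,12}. Remove smallest leaf 1, emit neighbor 4.
Step 7: leaves = {4,11,12}. Remove smallest leaf 4, emit neighbor 7.
Step 8: leaves = {11,12}. Remove smallest leaf 11, emit neighbor 5.
Step 9: leaves = {5,12}. Remove smallest leaf 5, emit neighbor 7.
Step 10: leaves = {7,12}. Remove smallest leaf 7, emit neighbor 6.
Done: 2 vertices remain (6, 12). Sequence = [12 10 2 2 1 4 7 5 7 6]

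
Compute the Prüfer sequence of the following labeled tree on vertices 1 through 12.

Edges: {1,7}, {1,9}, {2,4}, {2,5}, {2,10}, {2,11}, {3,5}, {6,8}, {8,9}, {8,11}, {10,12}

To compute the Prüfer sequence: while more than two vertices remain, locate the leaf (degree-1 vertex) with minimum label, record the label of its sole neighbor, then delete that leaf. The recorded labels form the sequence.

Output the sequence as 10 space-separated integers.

Answer: 5 2 2 8 1 9 8 11 2 10

Derivation:
Step 1: leaves = {3,4,6,7,12}. Remove smallest leaf 3, emit neighbor 5.
Step 2: leaves = {4,5,6,7,12}. Remove smallest leaf 4, emit neighbor 2.
Step 3: leaves = {5,6,7,12}. Remove smallest leaf 5, emit neighbor 2.
Step 4: leaves = {6,7,12}. Remove smallest leaf 6, emit neighbor 8.
Step 5: leaves = {7,12}. Remove smallest leaf 7, emit neighbor 1.
Step 6: leaves = {1,12}. Remove smallest leaf 1, emit neighbor 9.
Step 7: leaves = {9,12}. Remove smallest leaf 9, emit neighbor 8.
Step 8: leaves = {8,12}. Remove smallest leaf 8, emit neighbor 11.
Step 9: leaves = {11,12}. Remove smallest leaf 11, emit neighbor 2.
Step 10: leaves = {2,12}. Remove smallest leaf 2, emit neighbor 10.
Done: 2 vertices remain (10, 12). Sequence = [5 2 2 8 1 9 8 11 2 10]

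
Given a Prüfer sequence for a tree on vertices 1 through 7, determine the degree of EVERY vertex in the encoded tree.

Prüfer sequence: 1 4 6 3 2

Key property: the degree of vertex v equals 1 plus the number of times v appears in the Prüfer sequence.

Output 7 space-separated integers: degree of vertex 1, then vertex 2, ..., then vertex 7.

Answer: 2 2 2 2 1 2 1

Derivation:
p_1 = 1: count[1] becomes 1
p_2 = 4: count[4] becomes 1
p_3 = 6: count[6] becomes 1
p_4 = 3: count[3] becomes 1
p_5 = 2: count[2] becomes 1
Degrees (1 + count): deg[1]=1+1=2, deg[2]=1+1=2, deg[3]=1+1=2, deg[4]=1+1=2, deg[5]=1+0=1, deg[6]=1+1=2, deg[7]=1+0=1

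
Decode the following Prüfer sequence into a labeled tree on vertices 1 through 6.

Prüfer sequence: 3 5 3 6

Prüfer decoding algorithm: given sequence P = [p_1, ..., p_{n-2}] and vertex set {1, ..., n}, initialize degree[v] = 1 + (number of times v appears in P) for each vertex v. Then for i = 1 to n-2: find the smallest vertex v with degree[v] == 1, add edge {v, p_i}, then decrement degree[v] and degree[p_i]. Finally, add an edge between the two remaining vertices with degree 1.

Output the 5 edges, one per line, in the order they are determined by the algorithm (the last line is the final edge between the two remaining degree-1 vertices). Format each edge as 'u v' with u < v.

Initial degrees: {1:1, 2:1, 3:3, 4:1, 5:2, 6:2}
Step 1: smallest deg-1 vertex = 1, p_1 = 3. Add edge {1,3}. Now deg[1]=0, deg[3]=2.
Step 2: smallest deg-1 vertex = 2, p_2 = 5. Add edge {2,5}. Now deg[2]=0, deg[5]=1.
Step 3: smallest deg-1 vertex = 4, p_3 = 3. Add edge {3,4}. Now deg[4]=0, deg[3]=1.
Step 4: smallest deg-1 vertex = 3, p_4 = 6. Add edge {3,6}. Now deg[3]=0, deg[6]=1.
Final: two remaining deg-1 vertices are 5, 6. Add edge {5,6}.

Answer: 1 3
2 5
3 4
3 6
5 6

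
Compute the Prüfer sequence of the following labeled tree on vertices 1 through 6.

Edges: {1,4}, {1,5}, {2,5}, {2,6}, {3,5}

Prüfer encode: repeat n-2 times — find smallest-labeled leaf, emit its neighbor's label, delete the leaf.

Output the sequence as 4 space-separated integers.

Step 1: leaves = {3,4,6}. Remove smallest leaf 3, emit neighbor 5.
Step 2: leaves = {4,6}. Remove smallest leaf 4, emit neighbor 1.
Step 3: leaves = {1,6}. Remove smallest leaf 1, emit neighbor 5.
Step 4: leaves = {5,6}. Remove smallest leaf 5, emit neighbor 2.
Done: 2 vertices remain (2, 6). Sequence = [5 1 5 2]

Answer: 5 1 5 2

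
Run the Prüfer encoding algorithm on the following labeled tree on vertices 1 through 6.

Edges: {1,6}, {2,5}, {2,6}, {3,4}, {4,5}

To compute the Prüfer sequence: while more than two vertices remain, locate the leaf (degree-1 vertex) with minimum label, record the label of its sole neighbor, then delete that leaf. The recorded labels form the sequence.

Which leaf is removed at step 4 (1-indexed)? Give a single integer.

Answer: 5

Derivation:
Step 1: current leaves = {1,3}. Remove leaf 1 (neighbor: 6).
Step 2: current leaves = {3,6}. Remove leaf 3 (neighbor: 4).
Step 3: current leaves = {4,6}. Remove leaf 4 (neighbor: 5).
Step 4: current leaves = {5,6}. Remove leaf 5 (neighbor: 2).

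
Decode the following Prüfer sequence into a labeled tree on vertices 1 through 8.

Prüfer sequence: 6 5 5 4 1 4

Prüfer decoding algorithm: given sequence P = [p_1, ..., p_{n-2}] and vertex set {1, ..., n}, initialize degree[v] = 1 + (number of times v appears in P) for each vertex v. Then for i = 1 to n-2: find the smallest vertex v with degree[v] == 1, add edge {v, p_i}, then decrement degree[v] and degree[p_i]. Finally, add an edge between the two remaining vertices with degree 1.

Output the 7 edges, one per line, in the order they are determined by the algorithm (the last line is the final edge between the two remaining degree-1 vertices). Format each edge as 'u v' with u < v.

Answer: 2 6
3 5
5 6
4 5
1 7
1 4
4 8

Derivation:
Initial degrees: {1:2, 2:1, 3:1, 4:3, 5:3, 6:2, 7:1, 8:1}
Step 1: smallest deg-1 vertex = 2, p_1 = 6. Add edge {2,6}. Now deg[2]=0, deg[6]=1.
Step 2: smallest deg-1 vertex = 3, p_2 = 5. Add edge {3,5}. Now deg[3]=0, deg[5]=2.
Step 3: smallest deg-1 vertex = 6, p_3 = 5. Add edge {5,6}. Now deg[6]=0, deg[5]=1.
Step 4: smallest deg-1 vertex = 5, p_4 = 4. Add edge {4,5}. Now deg[5]=0, deg[4]=2.
Step 5: smallest deg-1 vertex = 7, p_5 = 1. Add edge {1,7}. Now deg[7]=0, deg[1]=1.
Step 6: smallest deg-1 vertex = 1, p_6 = 4. Add edge {1,4}. Now deg[1]=0, deg[4]=1.
Final: two remaining deg-1 vertices are 4, 8. Add edge {4,8}.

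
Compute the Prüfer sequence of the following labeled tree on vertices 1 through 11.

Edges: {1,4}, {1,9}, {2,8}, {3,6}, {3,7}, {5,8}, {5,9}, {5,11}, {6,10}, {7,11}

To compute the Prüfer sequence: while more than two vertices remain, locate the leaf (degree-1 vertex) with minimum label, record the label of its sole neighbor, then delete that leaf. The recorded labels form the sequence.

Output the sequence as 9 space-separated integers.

Step 1: leaves = {2,4,10}. Remove smallest leaf 2, emit neighbor 8.
Step 2: leaves = {4,8,10}. Remove smallest leaf 4, emit neighbor 1.
Step 3: leaves = {1,8,10}. Remove smallest leaf 1, emit neighbor 9.
Step 4: leaves = {8,9,10}. Remove smallest leaf 8, emit neighbor 5.
Step 5: leaves = {9,10}. Remove smallest leaf 9, emit neighbor 5.
Step 6: leaves = {5,10}. Remove smallest leaf 5, emit neighbor 11.
Step 7: leaves = {10,11}. Remove smallest leaf 10, emit neighbor 6.
Step 8: leaves = {6,11}. Remove smallest leaf 6, emit neighbor 3.
Step 9: leaves = {3,11}. Remove smallest leaf 3, emit neighbor 7.
Done: 2 vertices remain (7, 11). Sequence = [8 1 9 5 5 11 6 3 7]

Answer: 8 1 9 5 5 11 6 3 7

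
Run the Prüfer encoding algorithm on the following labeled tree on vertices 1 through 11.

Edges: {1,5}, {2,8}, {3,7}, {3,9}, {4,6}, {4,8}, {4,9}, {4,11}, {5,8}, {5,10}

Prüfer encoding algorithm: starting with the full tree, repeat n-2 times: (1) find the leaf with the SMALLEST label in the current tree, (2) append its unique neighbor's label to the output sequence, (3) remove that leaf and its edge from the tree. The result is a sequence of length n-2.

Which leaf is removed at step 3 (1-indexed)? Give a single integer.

Answer: 6

Derivation:
Step 1: current leaves = {1,2,6,7,10,11}. Remove leaf 1 (neighbor: 5).
Step 2: current leaves = {2,6,7,10,11}. Remove leaf 2 (neighbor: 8).
Step 3: current leaves = {6,7,10,11}. Remove leaf 6 (neighbor: 4).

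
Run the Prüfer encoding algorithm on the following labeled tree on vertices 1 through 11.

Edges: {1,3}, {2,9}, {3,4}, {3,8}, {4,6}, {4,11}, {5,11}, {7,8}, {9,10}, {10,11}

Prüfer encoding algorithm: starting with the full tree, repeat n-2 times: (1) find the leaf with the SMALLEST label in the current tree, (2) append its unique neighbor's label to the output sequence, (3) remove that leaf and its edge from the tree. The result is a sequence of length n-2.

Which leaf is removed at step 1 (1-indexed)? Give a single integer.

Answer: 1

Derivation:
Step 1: current leaves = {1,2,5,6,7}. Remove leaf 1 (neighbor: 3).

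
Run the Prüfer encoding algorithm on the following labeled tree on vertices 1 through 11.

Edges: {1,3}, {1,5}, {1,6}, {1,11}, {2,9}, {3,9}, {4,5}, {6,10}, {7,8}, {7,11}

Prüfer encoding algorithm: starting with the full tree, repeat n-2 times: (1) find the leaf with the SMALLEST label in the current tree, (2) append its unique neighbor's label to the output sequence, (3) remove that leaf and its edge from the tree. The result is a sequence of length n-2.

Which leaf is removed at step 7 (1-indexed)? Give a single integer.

Step 1: current leaves = {2,4,8,10}. Remove leaf 2 (neighbor: 9).
Step 2: current leaves = {4,8,9,10}. Remove leaf 4 (neighbor: 5).
Step 3: current leaves = {5,8,9,10}. Remove leaf 5 (neighbor: 1).
Step 4: current leaves = {8,9,10}. Remove leaf 8 (neighbor: 7).
Step 5: current leaves = {7,9,10}. Remove leaf 7 (neighbor: 11).
Step 6: current leaves = {9,10,11}. Remove leaf 9 (neighbor: 3).
Step 7: current leaves = {3,10,11}. Remove leaf 3 (neighbor: 1).

Answer: 3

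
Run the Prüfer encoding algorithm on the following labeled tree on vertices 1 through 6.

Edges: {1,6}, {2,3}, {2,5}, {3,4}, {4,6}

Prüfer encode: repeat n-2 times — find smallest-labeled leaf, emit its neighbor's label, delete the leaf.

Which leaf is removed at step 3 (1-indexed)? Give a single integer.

Answer: 2

Derivation:
Step 1: current leaves = {1,5}. Remove leaf 1 (neighbor: 6).
Step 2: current leaves = {5,6}. Remove leaf 5 (neighbor: 2).
Step 3: current leaves = {2,6}. Remove leaf 2 (neighbor: 3).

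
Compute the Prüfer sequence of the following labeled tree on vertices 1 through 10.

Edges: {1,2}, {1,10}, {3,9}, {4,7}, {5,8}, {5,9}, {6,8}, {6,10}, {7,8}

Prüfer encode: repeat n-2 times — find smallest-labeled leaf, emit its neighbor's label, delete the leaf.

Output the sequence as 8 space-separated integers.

Answer: 1 10 9 7 8 5 8 6

Derivation:
Step 1: leaves = {2,3,4}. Remove smallest leaf 2, emit neighbor 1.
Step 2: leaves = {1,3,4}. Remove smallest leaf 1, emit neighbor 10.
Step 3: leaves = {3,4,10}. Remove smallest leaf 3, emit neighbor 9.
Step 4: leaves = {4,9,10}. Remove smallest leaf 4, emit neighbor 7.
Step 5: leaves = {7,9,10}. Remove smallest leaf 7, emit neighbor 8.
Step 6: leaves = {9,10}. Remove smallest leaf 9, emit neighbor 5.
Step 7: leaves = {5,10}. Remove smallest leaf 5, emit neighbor 8.
Step 8: leaves = {8,10}. Remove smallest leaf 8, emit neighbor 6.
Done: 2 vertices remain (6, 10). Sequence = [1 10 9 7 8 5 8 6]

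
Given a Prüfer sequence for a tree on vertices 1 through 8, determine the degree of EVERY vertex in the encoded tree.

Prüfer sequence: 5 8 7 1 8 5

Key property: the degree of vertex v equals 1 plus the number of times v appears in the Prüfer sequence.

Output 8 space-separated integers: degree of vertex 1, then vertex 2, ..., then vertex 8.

p_1 = 5: count[5] becomes 1
p_2 = 8: count[8] becomes 1
p_3 = 7: count[7] becomes 1
p_4 = 1: count[1] becomes 1
p_5 = 8: count[8] becomes 2
p_6 = 5: count[5] becomes 2
Degrees (1 + count): deg[1]=1+1=2, deg[2]=1+0=1, deg[3]=1+0=1, deg[4]=1+0=1, deg[5]=1+2=3, deg[6]=1+0=1, deg[7]=1+1=2, deg[8]=1+2=3

Answer: 2 1 1 1 3 1 2 3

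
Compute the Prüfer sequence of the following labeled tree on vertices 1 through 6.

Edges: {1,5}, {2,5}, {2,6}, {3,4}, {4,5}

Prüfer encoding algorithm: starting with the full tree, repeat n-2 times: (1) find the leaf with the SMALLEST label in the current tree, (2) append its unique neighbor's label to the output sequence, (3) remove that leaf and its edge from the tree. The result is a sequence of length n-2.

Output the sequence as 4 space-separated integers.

Answer: 5 4 5 2

Derivation:
Step 1: leaves = {1,3,6}. Remove smallest leaf 1, emit neighbor 5.
Step 2: leaves = {3,6}. Remove smallest leaf 3, emit neighbor 4.
Step 3: leaves = {4,6}. Remove smallest leaf 4, emit neighbor 5.
Step 4: leaves = {5,6}. Remove smallest leaf 5, emit neighbor 2.
Done: 2 vertices remain (2, 6). Sequence = [5 4 5 2]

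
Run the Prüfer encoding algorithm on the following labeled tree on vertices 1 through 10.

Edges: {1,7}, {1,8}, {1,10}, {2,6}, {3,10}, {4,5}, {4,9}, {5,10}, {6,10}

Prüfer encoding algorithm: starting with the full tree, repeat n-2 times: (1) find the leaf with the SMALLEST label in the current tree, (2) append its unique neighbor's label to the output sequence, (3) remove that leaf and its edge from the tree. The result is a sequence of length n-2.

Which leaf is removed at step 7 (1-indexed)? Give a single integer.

Answer: 9

Derivation:
Step 1: current leaves = {2,3,7,8,9}. Remove leaf 2 (neighbor: 6).
Step 2: current leaves = {3,6,7,8,9}. Remove leaf 3 (neighbor: 10).
Step 3: current leaves = {6,7,8,9}. Remove leaf 6 (neighbor: 10).
Step 4: current leaves = {7,8,9}. Remove leaf 7 (neighbor: 1).
Step 5: current leaves = {8,9}. Remove leaf 8 (neighbor: 1).
Step 6: current leaves = {1,9}. Remove leaf 1 (neighbor: 10).
Step 7: current leaves = {9,10}. Remove leaf 9 (neighbor: 4).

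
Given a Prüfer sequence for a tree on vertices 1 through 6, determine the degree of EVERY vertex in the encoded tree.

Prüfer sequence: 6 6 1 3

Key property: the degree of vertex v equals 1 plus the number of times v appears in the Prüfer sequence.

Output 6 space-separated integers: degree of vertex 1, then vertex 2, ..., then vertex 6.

p_1 = 6: count[6] becomes 1
p_2 = 6: count[6] becomes 2
p_3 = 1: count[1] becomes 1
p_4 = 3: count[3] becomes 1
Degrees (1 + count): deg[1]=1+1=2, deg[2]=1+0=1, deg[3]=1+1=2, deg[4]=1+0=1, deg[5]=1+0=1, deg[6]=1+2=3

Answer: 2 1 2 1 1 3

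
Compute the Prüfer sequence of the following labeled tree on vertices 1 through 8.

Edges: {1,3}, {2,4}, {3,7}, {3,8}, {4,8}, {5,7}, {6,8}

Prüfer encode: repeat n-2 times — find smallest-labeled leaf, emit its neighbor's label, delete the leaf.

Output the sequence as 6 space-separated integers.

Step 1: leaves = {1,2,5,6}. Remove smallest leaf 1, emit neighbor 3.
Step 2: leaves = {2,5,6}. Remove smallest leaf 2, emit neighbor 4.
Step 3: leaves = {4,5,6}. Remove smallest leaf 4, emit neighbor 8.
Step 4: leaves = {5,6}. Remove smallest leaf 5, emit neighbor 7.
Step 5: leaves = {6,7}. Remove smallest leaf 6, emit neighbor 8.
Step 6: leaves = {7,8}. Remove smallest leaf 7, emit neighbor 3.
Done: 2 vertices remain (3, 8). Sequence = [3 4 8 7 8 3]

Answer: 3 4 8 7 8 3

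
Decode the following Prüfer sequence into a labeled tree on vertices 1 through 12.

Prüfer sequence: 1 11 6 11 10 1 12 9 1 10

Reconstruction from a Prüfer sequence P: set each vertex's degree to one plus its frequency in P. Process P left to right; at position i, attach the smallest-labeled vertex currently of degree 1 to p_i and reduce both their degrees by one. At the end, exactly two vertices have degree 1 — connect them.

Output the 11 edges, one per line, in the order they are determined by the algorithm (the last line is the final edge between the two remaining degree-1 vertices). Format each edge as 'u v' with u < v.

Answer: 1 2
3 11
4 6
5 11
6 10
1 7
8 12
9 11
1 9
1 10
10 12

Derivation:
Initial degrees: {1:4, 2:1, 3:1, 4:1, 5:1, 6:2, 7:1, 8:1, 9:2, 10:3, 11:3, 12:2}
Step 1: smallest deg-1 vertex = 2, p_1 = 1. Add edge {1,2}. Now deg[2]=0, deg[1]=3.
Step 2: smallest deg-1 vertex = 3, p_2 = 11. Add edge {3,11}. Now deg[3]=0, deg[11]=2.
Step 3: smallest deg-1 vertex = 4, p_3 = 6. Add edge {4,6}. Now deg[4]=0, deg[6]=1.
Step 4: smallest deg-1 vertex = 5, p_4 = 11. Add edge {5,11}. Now deg[5]=0, deg[11]=1.
Step 5: smallest deg-1 vertex = 6, p_5 = 10. Add edge {6,10}. Now deg[6]=0, deg[10]=2.
Step 6: smallest deg-1 vertex = 7, p_6 = 1. Add edge {1,7}. Now deg[7]=0, deg[1]=2.
Step 7: smallest deg-1 vertex = 8, p_7 = 12. Add edge {8,12}. Now deg[8]=0, deg[12]=1.
Step 8: smallest deg-1 vertex = 11, p_8 = 9. Add edge {9,11}. Now deg[11]=0, deg[9]=1.
Step 9: smallest deg-1 vertex = 9, p_9 = 1. Add edge {1,9}. Now deg[9]=0, deg[1]=1.
Step 10: smallest deg-1 vertex = 1, p_10 = 10. Add edge {1,10}. Now deg[1]=0, deg[10]=1.
Final: two remaining deg-1 vertices are 10, 12. Add edge {10,12}.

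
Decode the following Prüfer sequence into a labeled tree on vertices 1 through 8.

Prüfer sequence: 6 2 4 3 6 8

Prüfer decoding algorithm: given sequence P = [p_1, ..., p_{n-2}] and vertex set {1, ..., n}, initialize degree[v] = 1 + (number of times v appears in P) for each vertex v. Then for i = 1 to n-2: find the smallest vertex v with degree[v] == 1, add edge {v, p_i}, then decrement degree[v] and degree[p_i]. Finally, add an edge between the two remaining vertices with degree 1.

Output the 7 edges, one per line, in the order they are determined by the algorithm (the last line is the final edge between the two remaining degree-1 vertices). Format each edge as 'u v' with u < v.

Answer: 1 6
2 5
2 4
3 4
3 6
6 8
7 8

Derivation:
Initial degrees: {1:1, 2:2, 3:2, 4:2, 5:1, 6:3, 7:1, 8:2}
Step 1: smallest deg-1 vertex = 1, p_1 = 6. Add edge {1,6}. Now deg[1]=0, deg[6]=2.
Step 2: smallest deg-1 vertex = 5, p_2 = 2. Add edge {2,5}. Now deg[5]=0, deg[2]=1.
Step 3: smallest deg-1 vertex = 2, p_3 = 4. Add edge {2,4}. Now deg[2]=0, deg[4]=1.
Step 4: smallest deg-1 vertex = 4, p_4 = 3. Add edge {3,4}. Now deg[4]=0, deg[3]=1.
Step 5: smallest deg-1 vertex = 3, p_5 = 6. Add edge {3,6}. Now deg[3]=0, deg[6]=1.
Step 6: smallest deg-1 vertex = 6, p_6 = 8. Add edge {6,8}. Now deg[6]=0, deg[8]=1.
Final: two remaining deg-1 vertices are 7, 8. Add edge {7,8}.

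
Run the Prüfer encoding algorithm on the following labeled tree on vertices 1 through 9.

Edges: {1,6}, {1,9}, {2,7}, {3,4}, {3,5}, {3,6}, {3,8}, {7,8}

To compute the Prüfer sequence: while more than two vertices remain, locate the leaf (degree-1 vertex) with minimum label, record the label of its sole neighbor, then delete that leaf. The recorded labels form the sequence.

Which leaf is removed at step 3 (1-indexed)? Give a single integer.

Step 1: current leaves = {2,4,5,9}. Remove leaf 2 (neighbor: 7).
Step 2: current leaves = {4,5,7,9}. Remove leaf 4 (neighbor: 3).
Step 3: current leaves = {5,7,9}. Remove leaf 5 (neighbor: 3).

Answer: 5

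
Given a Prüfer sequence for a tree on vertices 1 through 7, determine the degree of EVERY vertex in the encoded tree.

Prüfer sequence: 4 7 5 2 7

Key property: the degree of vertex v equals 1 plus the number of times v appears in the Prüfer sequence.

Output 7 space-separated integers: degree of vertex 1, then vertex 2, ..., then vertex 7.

p_1 = 4: count[4] becomes 1
p_2 = 7: count[7] becomes 1
p_3 = 5: count[5] becomes 1
p_4 = 2: count[2] becomes 1
p_5 = 7: count[7] becomes 2
Degrees (1 + count): deg[1]=1+0=1, deg[2]=1+1=2, deg[3]=1+0=1, deg[4]=1+1=2, deg[5]=1+1=2, deg[6]=1+0=1, deg[7]=1+2=3

Answer: 1 2 1 2 2 1 3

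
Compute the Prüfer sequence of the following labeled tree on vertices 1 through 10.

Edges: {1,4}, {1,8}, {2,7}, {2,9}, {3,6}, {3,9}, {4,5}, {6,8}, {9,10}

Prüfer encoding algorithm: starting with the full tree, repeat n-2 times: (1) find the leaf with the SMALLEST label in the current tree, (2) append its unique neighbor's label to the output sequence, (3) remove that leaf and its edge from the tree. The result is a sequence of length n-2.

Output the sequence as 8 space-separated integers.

Step 1: leaves = {5,7,10}. Remove smallest leaf 5, emit neighbor 4.
Step 2: leaves = {4,7,10}. Remove smallest leaf 4, emit neighbor 1.
Step 3: leaves = {1,7,10}. Remove smallest leaf 1, emit neighbor 8.
Step 4: leaves = {7,8,10}. Remove smallest leaf 7, emit neighbor 2.
Step 5: leaves = {2,8,10}. Remove smallest leaf 2, emit neighbor 9.
Step 6: leaves = {8,10}. Remove smallest leaf 8, emit neighbor 6.
Step 7: leaves = {6,10}. Remove smallest leaf 6, emit neighbor 3.
Step 8: leaves = {3,10}. Remove smallest leaf 3, emit neighbor 9.
Done: 2 vertices remain (9, 10). Sequence = [4 1 8 2 9 6 3 9]

Answer: 4 1 8 2 9 6 3 9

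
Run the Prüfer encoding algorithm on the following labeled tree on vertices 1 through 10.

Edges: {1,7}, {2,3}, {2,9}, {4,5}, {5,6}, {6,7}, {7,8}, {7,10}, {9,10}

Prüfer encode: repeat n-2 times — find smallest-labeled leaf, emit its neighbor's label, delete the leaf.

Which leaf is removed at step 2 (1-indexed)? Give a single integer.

Answer: 3

Derivation:
Step 1: current leaves = {1,3,4,8}. Remove leaf 1 (neighbor: 7).
Step 2: current leaves = {3,4,8}. Remove leaf 3 (neighbor: 2).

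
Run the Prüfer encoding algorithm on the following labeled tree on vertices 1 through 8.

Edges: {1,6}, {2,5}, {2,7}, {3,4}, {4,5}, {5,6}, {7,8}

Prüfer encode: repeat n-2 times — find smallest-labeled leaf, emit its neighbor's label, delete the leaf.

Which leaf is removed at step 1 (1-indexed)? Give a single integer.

Step 1: current leaves = {1,3,8}. Remove leaf 1 (neighbor: 6).

Answer: 1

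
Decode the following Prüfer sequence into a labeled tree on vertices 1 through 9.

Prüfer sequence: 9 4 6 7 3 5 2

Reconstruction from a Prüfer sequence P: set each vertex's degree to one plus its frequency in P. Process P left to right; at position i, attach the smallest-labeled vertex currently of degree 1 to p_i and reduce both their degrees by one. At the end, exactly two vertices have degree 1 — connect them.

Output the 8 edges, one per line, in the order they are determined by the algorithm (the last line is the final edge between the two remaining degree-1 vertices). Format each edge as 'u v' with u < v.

Answer: 1 9
4 8
4 6
6 7
3 7
3 5
2 5
2 9

Derivation:
Initial degrees: {1:1, 2:2, 3:2, 4:2, 5:2, 6:2, 7:2, 8:1, 9:2}
Step 1: smallest deg-1 vertex = 1, p_1 = 9. Add edge {1,9}. Now deg[1]=0, deg[9]=1.
Step 2: smallest deg-1 vertex = 8, p_2 = 4. Add edge {4,8}. Now deg[8]=0, deg[4]=1.
Step 3: smallest deg-1 vertex = 4, p_3 = 6. Add edge {4,6}. Now deg[4]=0, deg[6]=1.
Step 4: smallest deg-1 vertex = 6, p_4 = 7. Add edge {6,7}. Now deg[6]=0, deg[7]=1.
Step 5: smallest deg-1 vertex = 7, p_5 = 3. Add edge {3,7}. Now deg[7]=0, deg[3]=1.
Step 6: smallest deg-1 vertex = 3, p_6 = 5. Add edge {3,5}. Now deg[3]=0, deg[5]=1.
Step 7: smallest deg-1 vertex = 5, p_7 = 2. Add edge {2,5}. Now deg[5]=0, deg[2]=1.
Final: two remaining deg-1 vertices are 2, 9. Add edge {2,9}.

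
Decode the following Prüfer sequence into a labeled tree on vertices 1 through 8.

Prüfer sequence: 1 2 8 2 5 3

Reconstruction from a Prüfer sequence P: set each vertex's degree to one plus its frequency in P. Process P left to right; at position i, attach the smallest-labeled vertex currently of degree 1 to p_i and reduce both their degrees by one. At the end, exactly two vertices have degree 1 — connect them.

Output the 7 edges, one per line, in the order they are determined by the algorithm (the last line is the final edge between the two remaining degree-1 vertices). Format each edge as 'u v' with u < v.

Initial degrees: {1:2, 2:3, 3:2, 4:1, 5:2, 6:1, 7:1, 8:2}
Step 1: smallest deg-1 vertex = 4, p_1 = 1. Add edge {1,4}. Now deg[4]=0, deg[1]=1.
Step 2: smallest deg-1 vertex = 1, p_2 = 2. Add edge {1,2}. Now deg[1]=0, deg[2]=2.
Step 3: smallest deg-1 vertex = 6, p_3 = 8. Add edge {6,8}. Now deg[6]=0, deg[8]=1.
Step 4: smallest deg-1 vertex = 7, p_4 = 2. Add edge {2,7}. Now deg[7]=0, deg[2]=1.
Step 5: smallest deg-1 vertex = 2, p_5 = 5. Add edge {2,5}. Now deg[2]=0, deg[5]=1.
Step 6: smallest deg-1 vertex = 5, p_6 = 3. Add edge {3,5}. Now deg[5]=0, deg[3]=1.
Final: two remaining deg-1 vertices are 3, 8. Add edge {3,8}.

Answer: 1 4
1 2
6 8
2 7
2 5
3 5
3 8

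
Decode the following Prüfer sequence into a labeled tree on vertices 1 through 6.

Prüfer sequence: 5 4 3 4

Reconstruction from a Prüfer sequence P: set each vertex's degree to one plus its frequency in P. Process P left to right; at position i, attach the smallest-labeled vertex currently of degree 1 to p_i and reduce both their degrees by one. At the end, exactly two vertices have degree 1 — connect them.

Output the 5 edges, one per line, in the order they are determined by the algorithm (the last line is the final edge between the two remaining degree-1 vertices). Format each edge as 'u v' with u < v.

Initial degrees: {1:1, 2:1, 3:2, 4:3, 5:2, 6:1}
Step 1: smallest deg-1 vertex = 1, p_1 = 5. Add edge {1,5}. Now deg[1]=0, deg[5]=1.
Step 2: smallest deg-1 vertex = 2, p_2 = 4. Add edge {2,4}. Now deg[2]=0, deg[4]=2.
Step 3: smallest deg-1 vertex = 5, p_3 = 3. Add edge {3,5}. Now deg[5]=0, deg[3]=1.
Step 4: smallest deg-1 vertex = 3, p_4 = 4. Add edge {3,4}. Now deg[3]=0, deg[4]=1.
Final: two remaining deg-1 vertices are 4, 6. Add edge {4,6}.

Answer: 1 5
2 4
3 5
3 4
4 6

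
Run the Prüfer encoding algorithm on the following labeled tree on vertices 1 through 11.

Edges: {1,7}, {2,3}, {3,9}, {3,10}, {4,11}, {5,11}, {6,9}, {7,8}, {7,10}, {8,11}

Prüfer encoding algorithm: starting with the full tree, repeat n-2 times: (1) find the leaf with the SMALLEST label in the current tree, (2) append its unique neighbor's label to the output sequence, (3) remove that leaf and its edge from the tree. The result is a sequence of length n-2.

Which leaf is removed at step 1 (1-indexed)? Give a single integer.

Step 1: current leaves = {1,2,4,5,6}. Remove leaf 1 (neighbor: 7).

Answer: 1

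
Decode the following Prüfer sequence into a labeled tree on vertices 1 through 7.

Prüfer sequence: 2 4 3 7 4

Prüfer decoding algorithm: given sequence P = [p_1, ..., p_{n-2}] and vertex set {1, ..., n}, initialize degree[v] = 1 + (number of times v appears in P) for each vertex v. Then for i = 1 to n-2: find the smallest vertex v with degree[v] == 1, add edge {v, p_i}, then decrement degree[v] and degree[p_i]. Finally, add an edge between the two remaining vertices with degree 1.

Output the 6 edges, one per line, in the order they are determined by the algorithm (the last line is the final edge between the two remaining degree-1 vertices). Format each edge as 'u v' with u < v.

Initial degrees: {1:1, 2:2, 3:2, 4:3, 5:1, 6:1, 7:2}
Step 1: smallest deg-1 vertex = 1, p_1 = 2. Add edge {1,2}. Now deg[1]=0, deg[2]=1.
Step 2: smallest deg-1 vertex = 2, p_2 = 4. Add edge {2,4}. Now deg[2]=0, deg[4]=2.
Step 3: smallest deg-1 vertex = 5, p_3 = 3. Add edge {3,5}. Now deg[5]=0, deg[3]=1.
Step 4: smallest deg-1 vertex = 3, p_4 = 7. Add edge {3,7}. Now deg[3]=0, deg[7]=1.
Step 5: smallest deg-1 vertex = 6, p_5 = 4. Add edge {4,6}. Now deg[6]=0, deg[4]=1.
Final: two remaining deg-1 vertices are 4, 7. Add edge {4,7}.

Answer: 1 2
2 4
3 5
3 7
4 6
4 7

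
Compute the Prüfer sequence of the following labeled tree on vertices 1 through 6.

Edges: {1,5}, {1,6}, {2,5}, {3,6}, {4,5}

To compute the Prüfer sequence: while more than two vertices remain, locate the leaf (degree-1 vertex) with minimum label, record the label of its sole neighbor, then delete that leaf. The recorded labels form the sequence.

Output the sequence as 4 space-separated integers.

Step 1: leaves = {2,3,4}. Remove smallest leaf 2, emit neighbor 5.
Step 2: leaves = {3,4}. Remove smallest leaf 3, emit neighbor 6.
Step 3: leaves = {4,6}. Remove smallest leaf 4, emit neighbor 5.
Step 4: leaves = {5,6}. Remove smallest leaf 5, emit neighbor 1.
Done: 2 vertices remain (1, 6). Sequence = [5 6 5 1]

Answer: 5 6 5 1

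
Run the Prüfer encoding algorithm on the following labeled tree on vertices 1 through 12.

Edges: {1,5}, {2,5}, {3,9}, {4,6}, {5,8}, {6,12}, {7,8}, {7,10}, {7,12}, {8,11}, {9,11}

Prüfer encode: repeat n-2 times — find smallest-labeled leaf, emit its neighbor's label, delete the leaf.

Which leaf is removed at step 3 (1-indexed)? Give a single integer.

Step 1: current leaves = {1,2,3,4,10}. Remove leaf 1 (neighbor: 5).
Step 2: current leaves = {2,3,4,10}. Remove leaf 2 (neighbor: 5).
Step 3: current leaves = {3,4,5,10}. Remove leaf 3 (neighbor: 9).

Answer: 3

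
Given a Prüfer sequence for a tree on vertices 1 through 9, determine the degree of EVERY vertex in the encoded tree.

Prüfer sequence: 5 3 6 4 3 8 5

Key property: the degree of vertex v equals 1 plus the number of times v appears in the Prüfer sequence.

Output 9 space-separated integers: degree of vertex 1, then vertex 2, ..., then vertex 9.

Answer: 1 1 3 2 3 2 1 2 1

Derivation:
p_1 = 5: count[5] becomes 1
p_2 = 3: count[3] becomes 1
p_3 = 6: count[6] becomes 1
p_4 = 4: count[4] becomes 1
p_5 = 3: count[3] becomes 2
p_6 = 8: count[8] becomes 1
p_7 = 5: count[5] becomes 2
Degrees (1 + count): deg[1]=1+0=1, deg[2]=1+0=1, deg[3]=1+2=3, deg[4]=1+1=2, deg[5]=1+2=3, deg[6]=1+1=2, deg[7]=1+0=1, deg[8]=1+1=2, deg[9]=1+0=1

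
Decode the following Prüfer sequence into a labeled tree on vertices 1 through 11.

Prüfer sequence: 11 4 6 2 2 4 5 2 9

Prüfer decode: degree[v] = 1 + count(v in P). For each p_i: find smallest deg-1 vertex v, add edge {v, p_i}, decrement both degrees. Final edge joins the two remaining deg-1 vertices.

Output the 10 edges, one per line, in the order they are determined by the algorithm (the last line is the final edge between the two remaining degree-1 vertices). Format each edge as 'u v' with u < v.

Answer: 1 11
3 4
6 7
2 6
2 8
4 10
4 5
2 5
2 9
9 11

Derivation:
Initial degrees: {1:1, 2:4, 3:1, 4:3, 5:2, 6:2, 7:1, 8:1, 9:2, 10:1, 11:2}
Step 1: smallest deg-1 vertex = 1, p_1 = 11. Add edge {1,11}. Now deg[1]=0, deg[11]=1.
Step 2: smallest deg-1 vertex = 3, p_2 = 4. Add edge {3,4}. Now deg[3]=0, deg[4]=2.
Step 3: smallest deg-1 vertex = 7, p_3 = 6. Add edge {6,7}. Now deg[7]=0, deg[6]=1.
Step 4: smallest deg-1 vertex = 6, p_4 = 2. Add edge {2,6}. Now deg[6]=0, deg[2]=3.
Step 5: smallest deg-1 vertex = 8, p_5 = 2. Add edge {2,8}. Now deg[8]=0, deg[2]=2.
Step 6: smallest deg-1 vertex = 10, p_6 = 4. Add edge {4,10}. Now deg[10]=0, deg[4]=1.
Step 7: smallest deg-1 vertex = 4, p_7 = 5. Add edge {4,5}. Now deg[4]=0, deg[5]=1.
Step 8: smallest deg-1 vertex = 5, p_8 = 2. Add edge {2,5}. Now deg[5]=0, deg[2]=1.
Step 9: smallest deg-1 vertex = 2, p_9 = 9. Add edge {2,9}. Now deg[2]=0, deg[9]=1.
Final: two remaining deg-1 vertices are 9, 11. Add edge {9,11}.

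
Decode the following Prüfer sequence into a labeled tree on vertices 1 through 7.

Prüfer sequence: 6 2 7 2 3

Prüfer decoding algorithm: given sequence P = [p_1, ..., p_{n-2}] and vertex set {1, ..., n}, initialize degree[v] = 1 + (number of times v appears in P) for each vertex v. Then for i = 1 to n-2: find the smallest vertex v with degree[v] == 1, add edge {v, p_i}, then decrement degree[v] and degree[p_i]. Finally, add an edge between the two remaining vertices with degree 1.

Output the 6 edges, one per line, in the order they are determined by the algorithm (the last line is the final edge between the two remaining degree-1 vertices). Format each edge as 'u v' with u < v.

Answer: 1 6
2 4
5 7
2 6
2 3
3 7

Derivation:
Initial degrees: {1:1, 2:3, 3:2, 4:1, 5:1, 6:2, 7:2}
Step 1: smallest deg-1 vertex = 1, p_1 = 6. Add edge {1,6}. Now deg[1]=0, deg[6]=1.
Step 2: smallest deg-1 vertex = 4, p_2 = 2. Add edge {2,4}. Now deg[4]=0, deg[2]=2.
Step 3: smallest deg-1 vertex = 5, p_3 = 7. Add edge {5,7}. Now deg[5]=0, deg[7]=1.
Step 4: smallest deg-1 vertex = 6, p_4 = 2. Add edge {2,6}. Now deg[6]=0, deg[2]=1.
Step 5: smallest deg-1 vertex = 2, p_5 = 3. Add edge {2,3}. Now deg[2]=0, deg[3]=1.
Final: two remaining deg-1 vertices are 3, 7. Add edge {3,7}.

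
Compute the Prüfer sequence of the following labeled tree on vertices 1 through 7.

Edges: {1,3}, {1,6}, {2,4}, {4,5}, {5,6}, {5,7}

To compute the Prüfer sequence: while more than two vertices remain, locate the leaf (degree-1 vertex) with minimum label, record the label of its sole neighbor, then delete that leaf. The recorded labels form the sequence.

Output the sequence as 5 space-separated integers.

Step 1: leaves = {2,3,7}. Remove smallest leaf 2, emit neighbor 4.
Step 2: leaves = {3,4,7}. Remove smallest leaf 3, emit neighbor 1.
Step 3: leaves = {1,4,7}. Remove smallest leaf 1, emit neighbor 6.
Step 4: leaves = {4,6,7}. Remove smallest leaf 4, emit neighbor 5.
Step 5: leaves = {6,7}. Remove smallest leaf 6, emit neighbor 5.
Done: 2 vertices remain (5, 7). Sequence = [4 1 6 5 5]

Answer: 4 1 6 5 5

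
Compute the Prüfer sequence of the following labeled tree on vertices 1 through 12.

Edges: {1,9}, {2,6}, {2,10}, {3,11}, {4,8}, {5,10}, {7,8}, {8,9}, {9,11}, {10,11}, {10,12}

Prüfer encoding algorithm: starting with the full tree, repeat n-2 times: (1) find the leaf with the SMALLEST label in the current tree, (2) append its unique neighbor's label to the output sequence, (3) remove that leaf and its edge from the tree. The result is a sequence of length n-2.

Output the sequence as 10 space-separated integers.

Step 1: leaves = {1,3,4,5,6,7,12}. Remove smallest leaf 1, emit neighbor 9.
Step 2: leaves = {3,4,5,6,7,12}. Remove smallest leaf 3, emit neighbor 11.
Step 3: leaves = {4,5,6,7,12}. Remove smallest leaf 4, emit neighbor 8.
Step 4: leaves = {5,6,7,12}. Remove smallest leaf 5, emit neighbor 10.
Step 5: leaves = {6,7,12}. Remove smallest leaf 6, emit neighbor 2.
Step 6: leaves = {2,7,12}. Remove smallest leaf 2, emit neighbor 10.
Step 7: leaves = {7,12}. Remove smallest leaf 7, emit neighbor 8.
Step 8: leaves = {8,12}. Remove smallest leaf 8, emit neighbor 9.
Step 9: leaves = {9,12}. Remove smallest leaf 9, emit neighbor 11.
Step 10: leaves = {11,12}. Remove smallest leaf 11, emit neighbor 10.
Done: 2 vertices remain (10, 12). Sequence = [9 11 8 10 2 10 8 9 11 10]

Answer: 9 11 8 10 2 10 8 9 11 10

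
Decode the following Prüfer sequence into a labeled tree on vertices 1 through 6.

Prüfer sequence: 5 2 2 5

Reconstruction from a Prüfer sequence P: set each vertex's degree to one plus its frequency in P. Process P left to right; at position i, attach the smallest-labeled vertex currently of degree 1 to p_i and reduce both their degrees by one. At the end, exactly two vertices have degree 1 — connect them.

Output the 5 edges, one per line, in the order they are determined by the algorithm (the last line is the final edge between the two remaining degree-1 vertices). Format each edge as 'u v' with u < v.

Answer: 1 5
2 3
2 4
2 5
5 6

Derivation:
Initial degrees: {1:1, 2:3, 3:1, 4:1, 5:3, 6:1}
Step 1: smallest deg-1 vertex = 1, p_1 = 5. Add edge {1,5}. Now deg[1]=0, deg[5]=2.
Step 2: smallest deg-1 vertex = 3, p_2 = 2. Add edge {2,3}. Now deg[3]=0, deg[2]=2.
Step 3: smallest deg-1 vertex = 4, p_3 = 2. Add edge {2,4}. Now deg[4]=0, deg[2]=1.
Step 4: smallest deg-1 vertex = 2, p_4 = 5. Add edge {2,5}. Now deg[2]=0, deg[5]=1.
Final: two remaining deg-1 vertices are 5, 6. Add edge {5,6}.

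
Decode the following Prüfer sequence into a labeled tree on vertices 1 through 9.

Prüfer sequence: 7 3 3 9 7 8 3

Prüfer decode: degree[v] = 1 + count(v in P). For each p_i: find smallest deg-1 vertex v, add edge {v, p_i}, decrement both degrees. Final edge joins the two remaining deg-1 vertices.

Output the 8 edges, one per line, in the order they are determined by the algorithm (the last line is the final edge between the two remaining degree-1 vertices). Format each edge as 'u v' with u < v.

Initial degrees: {1:1, 2:1, 3:4, 4:1, 5:1, 6:1, 7:3, 8:2, 9:2}
Step 1: smallest deg-1 vertex = 1, p_1 = 7. Add edge {1,7}. Now deg[1]=0, deg[7]=2.
Step 2: smallest deg-1 vertex = 2, p_2 = 3. Add edge {2,3}. Now deg[2]=0, deg[3]=3.
Step 3: smallest deg-1 vertex = 4, p_3 = 3. Add edge {3,4}. Now deg[4]=0, deg[3]=2.
Step 4: smallest deg-1 vertex = 5, p_4 = 9. Add edge {5,9}. Now deg[5]=0, deg[9]=1.
Step 5: smallest deg-1 vertex = 6, p_5 = 7. Add edge {6,7}. Now deg[6]=0, deg[7]=1.
Step 6: smallest deg-1 vertex = 7, p_6 = 8. Add edge {7,8}. Now deg[7]=0, deg[8]=1.
Step 7: smallest deg-1 vertex = 8, p_7 = 3. Add edge {3,8}. Now deg[8]=0, deg[3]=1.
Final: two remaining deg-1 vertices are 3, 9. Add edge {3,9}.

Answer: 1 7
2 3
3 4
5 9
6 7
7 8
3 8
3 9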